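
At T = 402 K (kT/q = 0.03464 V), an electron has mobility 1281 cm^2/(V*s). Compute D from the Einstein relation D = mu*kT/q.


Step 1: D = mu * (kT/q)
Step 2: D = 1281 * 0.03464
Step 3: D = 44.37 cm^2/s

44.37


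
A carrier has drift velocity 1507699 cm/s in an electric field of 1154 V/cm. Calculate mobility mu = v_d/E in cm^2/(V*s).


Step 1: mu = v_d / E
Step 2: mu = 1507699 / 1154
Step 3: mu = 1306.5 cm^2/(V*s)

1306.5


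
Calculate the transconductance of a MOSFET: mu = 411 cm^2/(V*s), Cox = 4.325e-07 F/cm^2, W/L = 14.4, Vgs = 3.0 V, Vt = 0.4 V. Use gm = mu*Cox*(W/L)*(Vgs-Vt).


Step 1: Vov = Vgs - Vt = 3.0 - 0.4 = 2.6 V
Step 2: gm = mu * Cox * (W/L) * Vov
Step 3: gm = 411 * 4.325e-07 * 14.4 * 2.6 = 6.66e-03 S

6.66e-03


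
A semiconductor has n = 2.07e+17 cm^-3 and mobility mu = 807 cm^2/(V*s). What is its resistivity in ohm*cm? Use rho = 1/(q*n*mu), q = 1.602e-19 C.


Step 1: sigma = q * n * mu = 1.602e-19 * 2.07e+17 * 807 = 2.67612e+01 S/cm
Step 2: rho = 1 / sigma = 1 / 2.67612e+01 = 0.03737 ohm*cm

0.03737


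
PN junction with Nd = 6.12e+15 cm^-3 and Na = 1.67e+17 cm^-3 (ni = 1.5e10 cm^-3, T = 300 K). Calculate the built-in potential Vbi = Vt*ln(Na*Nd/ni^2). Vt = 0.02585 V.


Step 1: Compute Na*Nd/ni^2 = 1.67e+17 * 6.12e+15 / (1.5e10)^2 = 4.5424e+12
Step 2: ln(4.5424e+12) = 29.1445
Step 3: Vbi = 0.02585 * 29.1445 = 0.753 V

0.753


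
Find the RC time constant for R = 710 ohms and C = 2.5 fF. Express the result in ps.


Step 1: tau = R * C
Step 2: tau = 710 * 2.5 fF = 710 * 2.5e-15 F
Step 3: tau = 1.775e-12 s = 1.775 ps

1.775


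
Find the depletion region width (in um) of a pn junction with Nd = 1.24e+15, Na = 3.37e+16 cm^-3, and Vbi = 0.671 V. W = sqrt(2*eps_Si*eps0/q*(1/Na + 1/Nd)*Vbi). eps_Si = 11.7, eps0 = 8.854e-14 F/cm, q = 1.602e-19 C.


Step 1: 1/Na + 1/Nd = 1/3.37e+16 + 1/1.24e+15 = 8.36125e-16
Step 2: 2*eps*eps0/q = 2*11.7*8.854e-14/1.602e-19 = 1.293281e+07
Step 3: W^2 = 1.293281e+07 * 8.36125e-16 * 0.671 = 7.25582e-09
Step 4: W = sqrt(7.25582e-09) = 8.518e-05 cm = 0.8518 um

0.8518


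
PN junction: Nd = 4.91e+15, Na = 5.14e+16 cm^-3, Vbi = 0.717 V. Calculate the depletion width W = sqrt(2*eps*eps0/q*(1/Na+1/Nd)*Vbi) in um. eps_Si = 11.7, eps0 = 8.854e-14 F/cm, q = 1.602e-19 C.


Step 1: 1/Na + 1/Nd = 1/5.14e+16 + 1/4.91e+15 = 2.23121e-16
Step 2: 2*eps*eps0/q = 2*11.7*8.854e-14/1.602e-19 = 1.293281e+07
Step 3: W^2 = 1.293281e+07 * 2.23121e-16 * 0.717 = 2.06896e-09
Step 4: W = sqrt(2.06896e-09) = 4.549e-05 cm = 0.4549 um

0.4549


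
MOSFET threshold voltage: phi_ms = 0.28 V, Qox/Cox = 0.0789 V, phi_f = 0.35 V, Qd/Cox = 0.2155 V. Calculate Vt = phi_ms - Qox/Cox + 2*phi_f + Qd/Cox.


Step 1: Vt = phi_ms - Qox/Cox + 2*phi_f + Qd/Cox
Step 2: Vt = 0.28 - 0.0789 + 2*0.35 + 0.2155
Step 3: Vt = 0.28 - 0.0789 + 0.7 + 0.2155
Step 4: Vt = 1.1166 V

1.1166


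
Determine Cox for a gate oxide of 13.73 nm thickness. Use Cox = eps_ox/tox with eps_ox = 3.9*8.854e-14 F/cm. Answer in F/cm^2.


Step 1: eps_ox = 3.9 * 8.854e-14 = 3.45306e-13 F/cm
Step 2: tox in cm = 13.73 nm * 1e-7 = 1.3730e-06 cm
Step 3: Cox = 3.45306e-13 / 1.3730e-06 = 2.51e-07 F/cm^2

2.51e-07


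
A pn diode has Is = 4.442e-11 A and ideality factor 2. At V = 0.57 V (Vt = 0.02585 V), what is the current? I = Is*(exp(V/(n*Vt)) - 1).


Step 1: V/(n*Vt) = 0.57/(2*0.02585) = 11.0251
Step 2: exp(11.0251) = 6.1396e+04
Step 3: I = 4.442e-11 * (6.1396e+04 - 1) = 2.73e-06 A

2.73e-06


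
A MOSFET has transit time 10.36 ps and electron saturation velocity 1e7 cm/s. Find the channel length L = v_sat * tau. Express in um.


Step 1: tau in seconds = 10.36 ps * 1e-12 = 1.0360e-11 s
Step 2: L = v_sat * tau = 1e7 * 1.0360e-11 = 1.0360e-04 cm
Step 3: L in um = 1.0360e-04 * 1e4 = 1.036 um

1.036


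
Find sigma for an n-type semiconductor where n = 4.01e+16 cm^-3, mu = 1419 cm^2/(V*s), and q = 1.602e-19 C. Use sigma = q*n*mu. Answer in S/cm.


Step 1: sigma = q * n * mu
Step 2: sigma = 1.602e-19 * 4.01e+16 * 1419
Step 3: sigma = 9.116e+00 S/cm

9.116e+00


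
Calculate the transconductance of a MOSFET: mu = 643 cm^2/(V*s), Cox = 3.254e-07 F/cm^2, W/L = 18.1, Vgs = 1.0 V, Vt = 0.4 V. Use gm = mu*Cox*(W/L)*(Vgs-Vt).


Step 1: Vov = Vgs - Vt = 1.0 - 0.4 = 0.6 V
Step 2: gm = mu * Cox * (W/L) * Vov
Step 3: gm = 643 * 3.254e-07 * 18.1 * 0.6 = 2.27e-03 S

2.27e-03


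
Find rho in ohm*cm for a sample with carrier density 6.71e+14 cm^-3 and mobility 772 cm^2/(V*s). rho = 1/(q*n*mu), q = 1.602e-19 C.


Step 1: sigma = q * n * mu = 1.602e-19 * 6.71e+14 * 772 = 8.29855e-02 S/cm
Step 2: rho = 1 / sigma = 1 / 8.29855e-02 = 12.05 ohm*cm

12.05


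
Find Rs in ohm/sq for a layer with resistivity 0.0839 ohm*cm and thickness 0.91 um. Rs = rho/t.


Step 1: Convert thickness to cm: t = 0.91 um = 9.1000e-05 cm
Step 2: Rs = rho / t = 0.0839 / 9.1000e-05
Step 3: Rs = 922.0 ohm/sq

922.0


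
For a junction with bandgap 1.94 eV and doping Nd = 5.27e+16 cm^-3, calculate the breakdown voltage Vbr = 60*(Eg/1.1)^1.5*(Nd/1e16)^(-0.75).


Step 1: Eg/1.1 = 1.94/1.1 = 1.763636
Step 2: (Eg/1.1)^1.5 = 1.763636^1.5 = 2.342143
Step 3: (Nd/1e16)^(-0.75) = (5.27)^(-0.75) = 0.287503
Step 4: Vbr = 60 * 2.342143 * 0.287503 = 40.4 V

40.4


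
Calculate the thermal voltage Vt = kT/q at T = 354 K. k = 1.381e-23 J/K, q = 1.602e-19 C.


Step 1: kT = 1.381e-23 * 354 = 4.88874e-21 J
Step 2: Vt = kT/q = 4.88874e-21 / 1.602e-19
Step 3: Vt = 0.03052 V

0.03052


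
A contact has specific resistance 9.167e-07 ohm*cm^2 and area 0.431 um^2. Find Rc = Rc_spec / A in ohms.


Step 1: Convert area to cm^2: 0.431 um^2 = 4.3100e-09 cm^2
Step 2: Rc = Rc_spec / A = 9.167e-07 / 4.3100e-09
Step 3: Rc = 2.13e+02 ohms

2.13e+02


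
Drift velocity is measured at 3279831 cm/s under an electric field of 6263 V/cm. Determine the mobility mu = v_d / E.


Step 1: mu = v_d / E
Step 2: mu = 3279831 / 6263
Step 3: mu = 523.68 cm^2/(V*s)

523.68


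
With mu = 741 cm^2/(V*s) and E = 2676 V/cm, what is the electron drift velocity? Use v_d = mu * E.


Step 1: v_d = mu * E
Step 2: v_d = 741 * 2676 = 1982916
Step 3: v_d = 1.98e+06 cm/s

1.98e+06


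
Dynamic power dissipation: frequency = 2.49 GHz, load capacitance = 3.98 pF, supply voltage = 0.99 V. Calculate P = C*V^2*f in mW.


Step 1: V^2 = 0.99^2 = 0.9801 V^2
Step 2: P = C*V^2*f = 3.98e-12 F * 0.9801 * 2.49e9 Hz
Step 3: P = 9.71298702e-03 W
Step 4: P = 9.713 mW

9.713


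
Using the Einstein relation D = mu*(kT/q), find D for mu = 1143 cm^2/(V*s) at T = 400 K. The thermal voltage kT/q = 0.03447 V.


Step 1: D = mu * (kT/q)
Step 2: D = 1143 * 0.03447
Step 3: D = 39.4 cm^2/s

39.4


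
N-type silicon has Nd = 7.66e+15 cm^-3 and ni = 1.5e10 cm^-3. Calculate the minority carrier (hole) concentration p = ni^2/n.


Step 1: Since Nd >> ni, n ≈ Nd = 7.66e+15 cm^-3
Step 2: p = ni^2 / n = (1.5e10)^2 / 7.66e+15
Step 3: p = 2.25e20 / 7.66e+15 = 2.94e+04 cm^-3

2.94e+04


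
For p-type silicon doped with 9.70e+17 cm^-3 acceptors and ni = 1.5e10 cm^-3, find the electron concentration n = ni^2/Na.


Step 1: Majority hole concentration p ≈ Na = 9.70e+17 cm^-3
Step 2: n = ni^2 / Na = (1.5e10)^2 / 9.70e+17
Step 3: n = 2.32e+02 cm^-3

2.32e+02


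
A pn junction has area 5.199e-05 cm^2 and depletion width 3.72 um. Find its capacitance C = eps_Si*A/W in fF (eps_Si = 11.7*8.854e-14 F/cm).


Step 1: eps_Si = 11.7 * 8.854e-14 = 1.035918e-12 F/cm
Step 2: W in cm = 3.72 * 1e-4 = 3.72e-04 cm
Step 3: C = 1.035918e-12 * 5.199e-05 / 3.72e-04 = 1.447779e-13 F
Step 4: C = 144.78 fF

144.78


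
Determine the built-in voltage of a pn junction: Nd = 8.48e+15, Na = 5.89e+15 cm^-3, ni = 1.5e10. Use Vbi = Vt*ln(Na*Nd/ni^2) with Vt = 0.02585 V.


Step 1: Compute Na*Nd/ni^2 = 5.89e+15 * 8.48e+15 / (1.5e10)^2 = 2.2199e+11
Step 2: ln(2.2199e+11) = 26.1259
Step 3: Vbi = 0.02585 * 26.1259 = 0.675 V

0.675


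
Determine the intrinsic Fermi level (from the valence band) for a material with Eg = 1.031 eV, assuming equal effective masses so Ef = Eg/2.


Step 1: For an intrinsic semiconductor, the Fermi level sits at midgap.
Step 2: Ef = Eg / 2 = 1.031 / 2 = 0.5155 eV

0.5155


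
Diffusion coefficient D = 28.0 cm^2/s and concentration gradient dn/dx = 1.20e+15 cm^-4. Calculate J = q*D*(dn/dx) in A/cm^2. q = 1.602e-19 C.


Step 1: J = q * D * (dn/dx)
Step 2: J = 1.602e-19 * 28.0 * 1.20e+15
Step 3: J = 5.38e-03 A/cm^2

5.38e-03


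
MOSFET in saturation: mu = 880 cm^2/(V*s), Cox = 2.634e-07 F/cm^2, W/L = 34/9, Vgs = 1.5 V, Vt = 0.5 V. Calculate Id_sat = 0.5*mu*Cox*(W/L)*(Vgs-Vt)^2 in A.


Step 1: Overdrive voltage Vov = Vgs - Vt = 1.5 - 0.5 = 1.0 V
Step 2: W/L = 34/9 = 3.77778
Step 3: Id = 0.5 * 880 * 2.634e-07 * 3.77778 * 1.0^2
Step 4: Id = 4.38e-04 A

4.38e-04


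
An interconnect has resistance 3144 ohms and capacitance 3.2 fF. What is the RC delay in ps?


Step 1: tau = R * C
Step 2: tau = 3144 * 3.2 fF = 3144 * 3.2e-15 F
Step 3: tau = 1.00608e-11 s = 10.0608 ps

10.0608


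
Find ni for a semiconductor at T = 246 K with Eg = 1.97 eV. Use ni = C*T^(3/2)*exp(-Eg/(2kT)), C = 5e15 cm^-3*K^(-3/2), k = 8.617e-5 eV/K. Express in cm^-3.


Step 1: Compute kT = 8.617e-5 * 246 = 0.02119782 eV
Step 2: Exponent = -Eg/(2kT) = -1.97/(2*0.02119782) = -46.46704
Step 3: T^(3/2) = 246^1.5 = 3858.36
Step 4: ni = 5e15 * 3858.36 * exp(-46.46704) = 1.27e-01 cm^-3

1.27e-01


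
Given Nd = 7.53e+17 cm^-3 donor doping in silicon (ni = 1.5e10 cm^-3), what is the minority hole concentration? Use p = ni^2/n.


Step 1: Since Nd >> ni, n ≈ Nd = 7.53e+17 cm^-3
Step 2: p = ni^2 / n = (1.5e10)^2 / 7.53e+17
Step 3: p = 2.25e20 / 7.53e+17 = 2.99e+02 cm^-3

2.99e+02


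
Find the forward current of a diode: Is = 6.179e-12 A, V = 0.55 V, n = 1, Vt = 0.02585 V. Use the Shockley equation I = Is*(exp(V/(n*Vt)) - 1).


Step 1: V/(n*Vt) = 0.55/(1*0.02585) = 21.2766
Step 2: exp(21.2766) = 1.7390e+09
Step 3: I = 6.179e-12 * (1.7390e+09 - 1) = 1.07e-02 A

1.07e-02


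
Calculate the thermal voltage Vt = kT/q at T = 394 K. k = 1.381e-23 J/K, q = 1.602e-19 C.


Step 1: kT = 1.381e-23 * 394 = 5.44114e-21 J
Step 2: Vt = kT/q = 5.44114e-21 / 1.602e-19
Step 3: Vt = 0.03396 V

0.03396


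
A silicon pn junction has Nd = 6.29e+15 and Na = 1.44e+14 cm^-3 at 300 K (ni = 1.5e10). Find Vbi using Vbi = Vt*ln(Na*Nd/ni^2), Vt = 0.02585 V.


Step 1: Compute Na*Nd/ni^2 = 1.44e+14 * 6.29e+15 / (1.5e10)^2 = 4.0256e+09
Step 2: ln(4.0256e+09) = 22.1159
Step 3: Vbi = 0.02585 * 22.1159 = 0.572 V

0.572


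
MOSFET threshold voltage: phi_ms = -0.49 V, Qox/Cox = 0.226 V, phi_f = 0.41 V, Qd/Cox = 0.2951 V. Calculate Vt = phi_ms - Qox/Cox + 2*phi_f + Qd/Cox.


Step 1: Vt = phi_ms - Qox/Cox + 2*phi_f + Qd/Cox
Step 2: Vt = -0.49 - 0.226 + 2*0.41 + 0.2951
Step 3: Vt = -0.49 - 0.226 + 0.82 + 0.2951
Step 4: Vt = 0.3991 V

0.3991


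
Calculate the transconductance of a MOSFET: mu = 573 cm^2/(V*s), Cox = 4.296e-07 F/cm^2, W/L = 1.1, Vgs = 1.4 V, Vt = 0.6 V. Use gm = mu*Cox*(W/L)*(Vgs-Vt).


Step 1: Vov = Vgs - Vt = 1.4 - 0.6 = 0.8 V
Step 2: gm = mu * Cox * (W/L) * Vov
Step 3: gm = 573 * 4.296e-07 * 1.1 * 0.8 = 2.17e-04 S

2.17e-04


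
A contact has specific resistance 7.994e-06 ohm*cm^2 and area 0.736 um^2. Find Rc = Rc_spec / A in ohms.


Step 1: Convert area to cm^2: 0.736 um^2 = 7.3600e-09 cm^2
Step 2: Rc = Rc_spec / A = 7.994e-06 / 7.3600e-09
Step 3: Rc = 1.09e+03 ohms

1.09e+03


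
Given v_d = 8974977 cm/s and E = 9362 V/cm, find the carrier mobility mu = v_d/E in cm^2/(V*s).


Step 1: mu = v_d / E
Step 2: mu = 8974977 / 9362
Step 3: mu = 958.66 cm^2/(V*s)

958.66


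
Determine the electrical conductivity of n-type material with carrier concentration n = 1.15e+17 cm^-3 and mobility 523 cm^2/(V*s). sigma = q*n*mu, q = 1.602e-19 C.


Step 1: sigma = q * n * mu
Step 2: sigma = 1.602e-19 * 1.15e+17 * 523
Step 3: sigma = 9.635e+00 S/cm

9.635e+00


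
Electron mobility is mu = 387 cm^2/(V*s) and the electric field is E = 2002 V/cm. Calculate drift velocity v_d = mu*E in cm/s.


Step 1: v_d = mu * E
Step 2: v_d = 387 * 2002 = 774774
Step 3: v_d = 7.75e+05 cm/s

7.75e+05


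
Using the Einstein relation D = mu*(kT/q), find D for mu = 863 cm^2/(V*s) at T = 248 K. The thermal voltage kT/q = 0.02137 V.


Step 1: D = mu * (kT/q)
Step 2: D = 863 * 0.02137
Step 3: D = 18.44 cm^2/s

18.44


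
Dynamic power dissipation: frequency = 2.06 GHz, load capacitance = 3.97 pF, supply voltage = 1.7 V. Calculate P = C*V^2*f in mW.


Step 1: V^2 = 1.7^2 = 2.89 V^2
Step 2: P = C*V^2*f = 3.97e-12 F * 2.89 * 2.06e9 Hz
Step 3: P = 2.3634998e-02 W
Step 4: P = 23.635 mW

23.635


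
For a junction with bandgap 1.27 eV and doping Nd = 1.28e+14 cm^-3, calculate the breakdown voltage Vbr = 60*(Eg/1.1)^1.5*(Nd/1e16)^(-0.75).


Step 1: Eg/1.1 = 1.27/1.1 = 1.154545
Step 2: (Eg/1.1)^1.5 = 1.154545^1.5 = 1.240556
Step 3: (Nd/1e16)^(-0.75) = (0.0128)^(-0.75) = 26.278013
Step 4: Vbr = 60 * 1.240556 * 26.278013 = 1956.0 V

1956.0


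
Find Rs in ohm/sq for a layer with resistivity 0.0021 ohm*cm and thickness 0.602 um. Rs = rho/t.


Step 1: Convert thickness to cm: t = 0.602 um = 6.0200e-05 cm
Step 2: Rs = rho / t = 0.0021 / 6.0200e-05
Step 3: Rs = 34.9 ohm/sq

34.9


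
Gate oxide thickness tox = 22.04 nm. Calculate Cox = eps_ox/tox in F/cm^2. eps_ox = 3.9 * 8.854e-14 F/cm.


Step 1: eps_ox = 3.9 * 8.854e-14 = 3.45306e-13 F/cm
Step 2: tox in cm = 22.04 nm * 1e-7 = 2.2040e-06 cm
Step 3: Cox = 3.45306e-13 / 2.2040e-06 = 1.57e-07 F/cm^2

1.57e-07


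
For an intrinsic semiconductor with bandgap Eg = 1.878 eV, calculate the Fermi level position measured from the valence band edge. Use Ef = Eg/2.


Step 1: For an intrinsic semiconductor, the Fermi level sits at midgap.
Step 2: Ef = Eg / 2 = 1.878 / 2 = 0.939 eV

0.939


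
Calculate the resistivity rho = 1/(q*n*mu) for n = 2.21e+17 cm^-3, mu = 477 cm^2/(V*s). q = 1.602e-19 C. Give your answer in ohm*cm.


Step 1: sigma = q * n * mu = 1.602e-19 * 2.21e+17 * 477 = 1.68878e+01 S/cm
Step 2: rho = 1 / sigma = 1 / 1.68878e+01 = 0.05921 ohm*cm

0.05921


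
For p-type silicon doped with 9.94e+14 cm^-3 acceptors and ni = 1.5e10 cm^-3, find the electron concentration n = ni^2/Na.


Step 1: Majority hole concentration p ≈ Na = 9.94e+14 cm^-3
Step 2: n = ni^2 / Na = (1.5e10)^2 / 9.94e+14
Step 3: n = 2.26e+05 cm^-3

2.26e+05


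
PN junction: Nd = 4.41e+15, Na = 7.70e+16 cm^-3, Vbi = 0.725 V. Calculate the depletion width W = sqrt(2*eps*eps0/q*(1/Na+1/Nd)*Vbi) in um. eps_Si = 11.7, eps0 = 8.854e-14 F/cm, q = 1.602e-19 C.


Step 1: 1/Na + 1/Nd = 1/7.70e+16 + 1/4.41e+15 = 2.39744e-16
Step 2: 2*eps*eps0/q = 2*11.7*8.854e-14/1.602e-19 = 1.293281e+07
Step 3: W^2 = 1.293281e+07 * 2.39744e-16 * 0.725 = 2.24791e-09
Step 4: W = sqrt(2.24791e-09) = 4.741e-05 cm = 0.4741 um

0.4741


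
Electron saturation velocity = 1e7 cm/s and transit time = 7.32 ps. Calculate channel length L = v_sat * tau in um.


Step 1: tau in seconds = 7.32 ps * 1e-12 = 7.3200e-12 s
Step 2: L = v_sat * tau = 1e7 * 7.3200e-12 = 7.3200e-05 cm
Step 3: L in um = 7.3200e-05 * 1e4 = 0.732 um

0.732


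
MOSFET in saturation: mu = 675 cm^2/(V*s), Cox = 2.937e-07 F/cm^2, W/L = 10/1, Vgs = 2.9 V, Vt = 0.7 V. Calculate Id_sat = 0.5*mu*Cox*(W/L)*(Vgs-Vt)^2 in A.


Step 1: Overdrive voltage Vov = Vgs - Vt = 2.9 - 0.7 = 2.2 V
Step 2: W/L = 10/1 = 10
Step 3: Id = 0.5 * 675 * 2.937e-07 * 10 * 2.2^2
Step 4: Id = 4.80e-03 A

4.80e-03


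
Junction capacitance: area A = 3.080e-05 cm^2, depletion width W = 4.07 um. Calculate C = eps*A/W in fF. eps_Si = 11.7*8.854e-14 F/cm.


Step 1: eps_Si = 11.7 * 8.854e-14 = 1.035918e-12 F/cm
Step 2: W in cm = 4.07 * 1e-4 = 4.07e-04 cm
Step 3: C = 1.035918e-12 * 3.080e-05 / 4.07e-04 = 7.839379e-14 F
Step 4: C = 78.39 fF

78.39


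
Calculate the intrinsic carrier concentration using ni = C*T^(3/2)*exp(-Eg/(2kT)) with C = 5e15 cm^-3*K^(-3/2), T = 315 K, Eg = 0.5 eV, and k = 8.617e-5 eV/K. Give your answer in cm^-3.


Step 1: Compute kT = 8.617e-5 * 315 = 0.02714355 eV
Step 2: Exponent = -Eg/(2kT) = -0.5/(2*0.02714355) = -9.21029
Step 3: T^(3/2) = 315^1.5 = 5590.70
Step 4: ni = 5e15 * 5590.70 * exp(-9.21029) = 2.80e+15 cm^-3

2.80e+15


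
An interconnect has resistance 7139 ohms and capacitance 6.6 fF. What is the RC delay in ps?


Step 1: tau = R * C
Step 2: tau = 7139 * 6.6 fF = 7139 * 6.6e-15 F
Step 3: tau = 4.71174e-11 s = 47.1174 ps

47.1174


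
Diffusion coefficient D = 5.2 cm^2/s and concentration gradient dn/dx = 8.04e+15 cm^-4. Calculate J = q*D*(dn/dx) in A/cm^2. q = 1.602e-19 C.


Step 1: J = q * D * (dn/dx)
Step 2: J = 1.602e-19 * 5.2 * 8.04e+15
Step 3: J = 6.70e-03 A/cm^2

6.70e-03


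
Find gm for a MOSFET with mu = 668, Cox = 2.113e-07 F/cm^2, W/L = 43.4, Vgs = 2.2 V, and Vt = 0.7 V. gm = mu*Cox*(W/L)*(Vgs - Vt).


Step 1: Vov = Vgs - Vt = 2.2 - 0.7 = 1.5 V
Step 2: gm = mu * Cox * (W/L) * Vov
Step 3: gm = 668 * 2.113e-07 * 43.4 * 1.5 = 9.19e-03 S

9.19e-03


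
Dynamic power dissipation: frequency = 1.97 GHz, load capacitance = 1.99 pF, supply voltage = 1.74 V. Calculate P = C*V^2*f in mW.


Step 1: V^2 = 1.74^2 = 3.0276 V^2
Step 2: P = C*V^2*f = 1.99e-12 F * 3.0276 * 1.97e9 Hz
Step 3: P = 1.186910028e-02 W
Step 4: P = 11.869 mW

11.869


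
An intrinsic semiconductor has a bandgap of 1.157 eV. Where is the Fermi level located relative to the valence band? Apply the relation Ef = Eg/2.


Step 1: For an intrinsic semiconductor, the Fermi level sits at midgap.
Step 2: Ef = Eg / 2 = 1.157 / 2 = 0.5785 eV

0.5785


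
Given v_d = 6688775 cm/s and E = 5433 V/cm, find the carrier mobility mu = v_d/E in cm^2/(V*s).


Step 1: mu = v_d / E
Step 2: mu = 6688775 / 5433
Step 3: mu = 1231.14 cm^2/(V*s)

1231.14


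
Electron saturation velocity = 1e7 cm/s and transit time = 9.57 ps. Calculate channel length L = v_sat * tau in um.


Step 1: tau in seconds = 9.57 ps * 1e-12 = 9.5700e-12 s
Step 2: L = v_sat * tau = 1e7 * 9.5700e-12 = 9.5700e-05 cm
Step 3: L in um = 9.5700e-05 * 1e4 = 0.957 um

0.957


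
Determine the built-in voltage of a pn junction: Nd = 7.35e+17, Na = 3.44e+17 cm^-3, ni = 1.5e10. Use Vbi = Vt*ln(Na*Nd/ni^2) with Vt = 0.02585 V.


Step 1: Compute Na*Nd/ni^2 = 3.44e+17 * 7.35e+17 / (1.5e10)^2 = 1.1237e+15
Step 2: ln(1.1237e+15) = 34.6554
Step 3: Vbi = 0.02585 * 34.6554 = 0.896 V

0.896


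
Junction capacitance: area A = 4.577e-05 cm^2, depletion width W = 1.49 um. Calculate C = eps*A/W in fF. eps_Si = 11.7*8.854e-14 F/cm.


Step 1: eps_Si = 11.7 * 8.854e-14 = 1.035918e-12 F/cm
Step 2: W in cm = 1.49 * 1e-4 = 1.49e-04 cm
Step 3: C = 1.035918e-12 * 4.577e-05 / 1.49e-04 = 3.182145e-13 F
Step 4: C = 318.21 fF

318.21


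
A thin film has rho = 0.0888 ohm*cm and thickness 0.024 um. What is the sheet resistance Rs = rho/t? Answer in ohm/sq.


Step 1: Convert thickness to cm: t = 0.024 um = 2.4000e-06 cm
Step 2: Rs = rho / t = 0.0888 / 2.4000e-06
Step 3: Rs = 37000.0 ohm/sq

37000.0


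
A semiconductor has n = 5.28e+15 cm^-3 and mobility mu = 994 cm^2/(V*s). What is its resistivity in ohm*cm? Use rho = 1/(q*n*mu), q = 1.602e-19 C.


Step 1: sigma = q * n * mu = 1.602e-19 * 5.28e+15 * 994 = 8.40781e-01 S/cm
Step 2: rho = 1 / sigma = 1 / 8.40781e-01 = 1.189 ohm*cm

1.189


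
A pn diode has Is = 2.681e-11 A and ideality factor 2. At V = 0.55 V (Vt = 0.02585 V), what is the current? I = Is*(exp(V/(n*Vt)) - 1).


Step 1: V/(n*Vt) = 0.55/(2*0.02585) = 10.6383
Step 2: exp(10.6383) = 4.1702e+04
Step 3: I = 2.681e-11 * (4.1702e+04 - 1) = 1.12e-06 A

1.12e-06


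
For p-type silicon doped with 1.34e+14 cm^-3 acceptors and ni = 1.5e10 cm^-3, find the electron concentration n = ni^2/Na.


Step 1: Majority hole concentration p ≈ Na = 1.34e+14 cm^-3
Step 2: n = ni^2 / Na = (1.5e10)^2 / 1.34e+14
Step 3: n = 1.68e+06 cm^-3

1.68e+06


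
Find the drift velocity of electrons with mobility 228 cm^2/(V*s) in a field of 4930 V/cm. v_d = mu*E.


Step 1: v_d = mu * E
Step 2: v_d = 228 * 4930 = 1124040
Step 3: v_d = 1.12e+06 cm/s

1.12e+06


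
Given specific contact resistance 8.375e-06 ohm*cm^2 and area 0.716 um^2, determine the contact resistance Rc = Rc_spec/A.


Step 1: Convert area to cm^2: 0.716 um^2 = 7.1600e-09 cm^2
Step 2: Rc = Rc_spec / A = 8.375e-06 / 7.1600e-09
Step 3: Rc = 1.17e+03 ohms

1.17e+03


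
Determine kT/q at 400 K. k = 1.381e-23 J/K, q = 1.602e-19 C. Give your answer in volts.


Step 1: kT = 1.381e-23 * 400 = 5.524e-21 J
Step 2: Vt = kT/q = 5.524e-21 / 1.602e-19
Step 3: Vt = 0.03448 V

0.03448


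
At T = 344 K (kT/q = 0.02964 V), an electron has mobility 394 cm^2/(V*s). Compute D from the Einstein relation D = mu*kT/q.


Step 1: D = mu * (kT/q)
Step 2: D = 394 * 0.02964
Step 3: D = 11.68 cm^2/s

11.68


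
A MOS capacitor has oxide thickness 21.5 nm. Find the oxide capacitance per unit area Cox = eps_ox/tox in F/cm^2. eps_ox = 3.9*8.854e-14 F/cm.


Step 1: eps_ox = 3.9 * 8.854e-14 = 3.45306e-13 F/cm
Step 2: tox in cm = 21.5 nm * 1e-7 = 2.1500e-06 cm
Step 3: Cox = 3.45306e-13 / 2.1500e-06 = 1.61e-07 F/cm^2

1.61e-07


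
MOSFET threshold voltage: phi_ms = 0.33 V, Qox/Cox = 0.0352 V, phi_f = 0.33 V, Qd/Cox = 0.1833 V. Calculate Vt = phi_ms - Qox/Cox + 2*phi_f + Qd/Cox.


Step 1: Vt = phi_ms - Qox/Cox + 2*phi_f + Qd/Cox
Step 2: Vt = 0.33 - 0.0352 + 2*0.33 + 0.1833
Step 3: Vt = 0.33 - 0.0352 + 0.66 + 0.1833
Step 4: Vt = 1.1381 V

1.1381


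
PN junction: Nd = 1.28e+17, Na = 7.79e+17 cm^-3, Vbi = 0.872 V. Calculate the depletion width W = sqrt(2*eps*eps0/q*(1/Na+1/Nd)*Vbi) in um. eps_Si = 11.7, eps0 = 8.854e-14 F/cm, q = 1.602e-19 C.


Step 1: 1/Na + 1/Nd = 1/7.79e+17 + 1/1.28e+17 = 9.09620e-18
Step 2: 2*eps*eps0/q = 2*11.7*8.854e-14/1.602e-19 = 1.293281e+07
Step 3: W^2 = 1.293281e+07 * 9.09620e-18 * 0.872 = 1.02582e-10
Step 4: W = sqrt(1.02582e-10) = 1.013e-05 cm = 0.1013 um

0.1013


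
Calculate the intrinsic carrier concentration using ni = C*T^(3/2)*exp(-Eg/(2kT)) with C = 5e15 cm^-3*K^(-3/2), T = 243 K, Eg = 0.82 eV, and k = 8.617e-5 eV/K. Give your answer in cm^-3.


Step 1: Compute kT = 8.617e-5 * 243 = 0.02093931 eV
Step 2: Exponent = -Eg/(2kT) = -0.82/(2*0.02093931) = -19.58040
Step 3: T^(3/2) = 243^1.5 = 3788.00
Step 4: ni = 5e15 * 3788.00 * exp(-19.58040) = 5.94e+10 cm^-3

5.94e+10


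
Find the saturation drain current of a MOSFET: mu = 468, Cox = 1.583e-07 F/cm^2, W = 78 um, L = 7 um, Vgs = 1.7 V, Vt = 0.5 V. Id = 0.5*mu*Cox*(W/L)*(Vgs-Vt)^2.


Step 1: Overdrive voltage Vov = Vgs - Vt = 1.7 - 0.5 = 1.2 V
Step 2: W/L = 78/7 = 11.1429
Step 3: Id = 0.5 * 468 * 1.583e-07 * 11.1429 * 1.2^2
Step 4: Id = 5.94e-04 A

5.94e-04


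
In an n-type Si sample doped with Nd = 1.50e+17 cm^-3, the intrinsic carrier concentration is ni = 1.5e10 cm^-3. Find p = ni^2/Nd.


Step 1: Since Nd >> ni, n ≈ Nd = 1.50e+17 cm^-3
Step 2: p = ni^2 / n = (1.5e10)^2 / 1.50e+17
Step 3: p = 2.25e20 / 1.50e+17 = 1.50e+03 cm^-3

1.50e+03


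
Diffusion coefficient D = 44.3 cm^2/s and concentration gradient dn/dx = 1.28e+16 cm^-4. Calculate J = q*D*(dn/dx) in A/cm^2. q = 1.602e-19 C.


Step 1: J = q * D * (dn/dx)
Step 2: J = 1.602e-19 * 44.3 * 1.28e+16
Step 3: J = 9.08e-02 A/cm^2

9.08e-02


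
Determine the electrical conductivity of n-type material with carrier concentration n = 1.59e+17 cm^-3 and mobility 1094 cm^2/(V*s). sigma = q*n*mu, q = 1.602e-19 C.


Step 1: sigma = q * n * mu
Step 2: sigma = 1.602e-19 * 1.59e+17 * 1094
Step 3: sigma = 2.787e+01 S/cm

2.787e+01


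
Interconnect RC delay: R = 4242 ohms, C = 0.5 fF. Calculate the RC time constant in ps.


Step 1: tau = R * C
Step 2: tau = 4242 * 0.5 fF = 4242 * 5.0e-16 F
Step 3: tau = 2.121e-12 s = 2.121 ps

2.121


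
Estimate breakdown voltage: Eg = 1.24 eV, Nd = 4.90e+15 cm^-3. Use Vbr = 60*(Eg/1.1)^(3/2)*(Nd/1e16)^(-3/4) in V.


Step 1: Eg/1.1 = 1.24/1.1 = 1.127273
Step 2: (Eg/1.1)^1.5 = 1.127273^1.5 = 1.196861
Step 3: (Nd/1e16)^(-0.75) = (0.49)^(-0.75) = 1.707469
Step 4: Vbr = 60 * 1.196861 * 1.707469 = 122.6 V

122.6


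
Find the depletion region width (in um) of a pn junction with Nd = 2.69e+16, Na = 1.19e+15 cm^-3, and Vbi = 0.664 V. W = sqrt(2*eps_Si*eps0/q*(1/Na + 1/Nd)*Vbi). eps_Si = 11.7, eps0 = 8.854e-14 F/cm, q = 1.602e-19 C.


Step 1: 1/Na + 1/Nd = 1/1.19e+15 + 1/2.69e+16 = 8.77511e-16
Step 2: 2*eps*eps0/q = 2*11.7*8.854e-14/1.602e-19 = 1.293281e+07
Step 3: W^2 = 1.293281e+07 * 8.77511e-16 * 0.664 = 7.53553e-09
Step 4: W = sqrt(7.53553e-09) = 8.681e-05 cm = 0.8681 um

0.8681


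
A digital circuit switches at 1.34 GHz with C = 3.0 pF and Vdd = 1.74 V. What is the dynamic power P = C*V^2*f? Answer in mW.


Step 1: V^2 = 1.74^2 = 3.0276 V^2
Step 2: P = C*V^2*f = 3.0e-12 F * 3.0276 * 1.34e9 Hz
Step 3: P = 1.2170952e-02 W
Step 4: P = 12.171 mW

12.171


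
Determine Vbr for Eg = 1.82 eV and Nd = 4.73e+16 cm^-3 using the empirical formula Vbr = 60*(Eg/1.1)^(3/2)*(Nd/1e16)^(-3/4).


Step 1: Eg/1.1 = 1.82/1.1 = 1.654545
Step 2: (Eg/1.1)^1.5 = 1.654545^1.5 = 2.128227
Step 3: (Nd/1e16)^(-0.75) = (4.73)^(-0.75) = 0.311784
Step 4: Vbr = 60 * 2.128227 * 0.311784 = 39.8 V

39.8


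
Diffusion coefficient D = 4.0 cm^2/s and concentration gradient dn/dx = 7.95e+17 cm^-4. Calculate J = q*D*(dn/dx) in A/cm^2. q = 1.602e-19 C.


Step 1: J = q * D * (dn/dx)
Step 2: J = 1.602e-19 * 4.0 * 7.95e+17
Step 3: J = 5.09e-01 A/cm^2

5.09e-01


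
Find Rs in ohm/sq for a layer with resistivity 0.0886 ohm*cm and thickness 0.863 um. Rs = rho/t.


Step 1: Convert thickness to cm: t = 0.863 um = 8.6300e-05 cm
Step 2: Rs = rho / t = 0.0886 / 8.6300e-05
Step 3: Rs = 1026.7 ohm/sq

1026.7


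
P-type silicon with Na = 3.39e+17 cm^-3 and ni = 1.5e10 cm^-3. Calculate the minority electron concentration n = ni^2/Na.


Step 1: Majority hole concentration p ≈ Na = 3.39e+17 cm^-3
Step 2: n = ni^2 / Na = (1.5e10)^2 / 3.39e+17
Step 3: n = 6.64e+02 cm^-3

6.64e+02


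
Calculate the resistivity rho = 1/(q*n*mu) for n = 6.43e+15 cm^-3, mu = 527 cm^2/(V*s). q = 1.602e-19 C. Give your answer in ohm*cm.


Step 1: sigma = q * n * mu = 1.602e-19 * 6.43e+15 * 527 = 5.42855e-01 S/cm
Step 2: rho = 1 / sigma = 1 / 5.42855e-01 = 1.842 ohm*cm

1.842


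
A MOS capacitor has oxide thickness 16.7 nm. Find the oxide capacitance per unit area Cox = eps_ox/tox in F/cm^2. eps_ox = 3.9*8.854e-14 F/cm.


Step 1: eps_ox = 3.9 * 8.854e-14 = 3.45306e-13 F/cm
Step 2: tox in cm = 16.7 nm * 1e-7 = 1.6700e-06 cm
Step 3: Cox = 3.45306e-13 / 1.6700e-06 = 2.07e-07 F/cm^2

2.07e-07


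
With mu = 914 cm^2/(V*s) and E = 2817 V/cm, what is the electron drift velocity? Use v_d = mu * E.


Step 1: v_d = mu * E
Step 2: v_d = 914 * 2817 = 2574738
Step 3: v_d = 2.57e+06 cm/s

2.57e+06


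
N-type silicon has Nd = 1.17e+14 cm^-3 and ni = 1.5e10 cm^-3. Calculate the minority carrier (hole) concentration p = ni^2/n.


Step 1: Since Nd >> ni, n ≈ Nd = 1.17e+14 cm^-3
Step 2: p = ni^2 / n = (1.5e10)^2 / 1.17e+14
Step 3: p = 2.25e20 / 1.17e+14 = 1.92e+06 cm^-3

1.92e+06


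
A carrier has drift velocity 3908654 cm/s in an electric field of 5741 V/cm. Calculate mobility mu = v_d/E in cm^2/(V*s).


Step 1: mu = v_d / E
Step 2: mu = 3908654 / 5741
Step 3: mu = 680.83 cm^2/(V*s)

680.83


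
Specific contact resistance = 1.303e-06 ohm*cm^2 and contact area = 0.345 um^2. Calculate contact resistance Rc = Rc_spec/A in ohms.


Step 1: Convert area to cm^2: 0.345 um^2 = 3.4500e-09 cm^2
Step 2: Rc = Rc_spec / A = 1.303e-06 / 3.4500e-09
Step 3: Rc = 3.78e+02 ohms

3.78e+02


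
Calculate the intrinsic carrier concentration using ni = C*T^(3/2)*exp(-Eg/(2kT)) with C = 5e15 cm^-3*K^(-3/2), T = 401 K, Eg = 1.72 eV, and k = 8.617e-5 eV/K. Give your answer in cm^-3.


Step 1: Compute kT = 8.617e-5 * 401 = 0.03455417 eV
Step 2: Exponent = -Eg/(2kT) = -1.72/(2*0.03455417) = -24.88846
Step 3: T^(3/2) = 401^1.5 = 8030.02
Step 4: ni = 5e15 * 8030.02 * exp(-24.88846) = 6.23e+08 cm^-3

6.23e+08


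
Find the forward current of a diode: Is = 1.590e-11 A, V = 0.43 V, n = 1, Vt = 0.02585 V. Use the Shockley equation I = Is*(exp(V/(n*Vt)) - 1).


Step 1: V/(n*Vt) = 0.43/(1*0.02585) = 16.6344
Step 2: exp(16.6344) = 1.6758e+07
Step 3: I = 1.590e-11 * (1.6758e+07 - 1) = 2.66e-04 A

2.66e-04


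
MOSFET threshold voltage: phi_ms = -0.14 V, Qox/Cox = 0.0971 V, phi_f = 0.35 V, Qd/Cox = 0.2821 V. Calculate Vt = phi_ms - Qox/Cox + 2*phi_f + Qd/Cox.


Step 1: Vt = phi_ms - Qox/Cox + 2*phi_f + Qd/Cox
Step 2: Vt = -0.14 - 0.0971 + 2*0.35 + 0.2821
Step 3: Vt = -0.14 - 0.0971 + 0.7 + 0.2821
Step 4: Vt = 0.745 V

0.745


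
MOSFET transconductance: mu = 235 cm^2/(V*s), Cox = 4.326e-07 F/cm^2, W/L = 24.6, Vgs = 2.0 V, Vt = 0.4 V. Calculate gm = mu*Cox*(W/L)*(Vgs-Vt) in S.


Step 1: Vov = Vgs - Vt = 2.0 - 0.4 = 1.6 V
Step 2: gm = mu * Cox * (W/L) * Vov
Step 3: gm = 235 * 4.326e-07 * 24.6 * 1.6 = 4.00e-03 S

4.00e-03


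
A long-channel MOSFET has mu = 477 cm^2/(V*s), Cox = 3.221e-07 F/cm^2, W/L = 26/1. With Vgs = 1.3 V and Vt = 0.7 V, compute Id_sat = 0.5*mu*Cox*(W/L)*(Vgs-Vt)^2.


Step 1: Overdrive voltage Vov = Vgs - Vt = 1.3 - 0.7 = 0.6 V
Step 2: W/L = 26/1 = 26
Step 3: Id = 0.5 * 477 * 3.221e-07 * 26 * 0.6^2
Step 4: Id = 7.19e-04 A

7.19e-04


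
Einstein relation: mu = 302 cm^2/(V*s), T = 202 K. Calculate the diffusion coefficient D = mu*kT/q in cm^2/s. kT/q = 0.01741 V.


Step 1: D = mu * (kT/q)
Step 2: D = 302 * 0.01741
Step 3: D = 5.26 cm^2/s

5.26


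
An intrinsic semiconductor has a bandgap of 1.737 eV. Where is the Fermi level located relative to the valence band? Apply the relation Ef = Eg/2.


Step 1: For an intrinsic semiconductor, the Fermi level sits at midgap.
Step 2: Ef = Eg / 2 = 1.737 / 2 = 0.8685 eV

0.8685


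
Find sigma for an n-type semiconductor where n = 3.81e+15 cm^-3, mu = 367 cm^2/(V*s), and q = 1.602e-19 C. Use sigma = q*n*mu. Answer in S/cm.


Step 1: sigma = q * n * mu
Step 2: sigma = 1.602e-19 * 3.81e+15 * 367
Step 3: sigma = 2.240e-01 S/cm

2.240e-01


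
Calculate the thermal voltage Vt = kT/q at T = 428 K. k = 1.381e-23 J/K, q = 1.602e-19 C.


Step 1: kT = 1.381e-23 * 428 = 5.91068e-21 J
Step 2: Vt = kT/q = 5.91068e-21 / 1.602e-19
Step 3: Vt = 0.0369 V

0.0369


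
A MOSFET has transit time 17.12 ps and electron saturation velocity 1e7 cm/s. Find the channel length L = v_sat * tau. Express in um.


Step 1: tau in seconds = 17.12 ps * 1e-12 = 1.7120e-11 s
Step 2: L = v_sat * tau = 1e7 * 1.7120e-11 = 1.7120e-04 cm
Step 3: L in um = 1.7120e-04 * 1e4 = 1.712 um

1.712


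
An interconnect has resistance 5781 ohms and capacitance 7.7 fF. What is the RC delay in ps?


Step 1: tau = R * C
Step 2: tau = 5781 * 7.7 fF = 5781 * 7.7e-15 F
Step 3: tau = 4.45137e-11 s = 44.5137 ps

44.5137


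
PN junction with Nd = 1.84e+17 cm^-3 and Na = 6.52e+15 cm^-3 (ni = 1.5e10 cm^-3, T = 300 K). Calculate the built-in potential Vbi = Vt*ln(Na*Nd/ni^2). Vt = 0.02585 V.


Step 1: Compute Na*Nd/ni^2 = 6.52e+15 * 1.84e+17 / (1.5e10)^2 = 5.3319e+12
Step 2: ln(5.3319e+12) = 29.3047
Step 3: Vbi = 0.02585 * 29.3047 = 0.758 V

0.758


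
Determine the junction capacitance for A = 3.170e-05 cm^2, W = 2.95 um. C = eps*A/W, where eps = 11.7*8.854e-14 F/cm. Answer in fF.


Step 1: eps_Si = 11.7 * 8.854e-14 = 1.035918e-12 F/cm
Step 2: W in cm = 2.95 * 1e-4 = 2.95e-04 cm
Step 3: C = 1.035918e-12 * 3.170e-05 / 2.95e-04 = 1.113173e-13 F
Step 4: C = 111.32 fF

111.32


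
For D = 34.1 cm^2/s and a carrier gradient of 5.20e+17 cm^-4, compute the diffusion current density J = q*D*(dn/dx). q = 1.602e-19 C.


Step 1: J = q * D * (dn/dx)
Step 2: J = 1.602e-19 * 34.1 * 5.20e+17
Step 3: J = 2.84e+00 A/cm^2

2.84e+00


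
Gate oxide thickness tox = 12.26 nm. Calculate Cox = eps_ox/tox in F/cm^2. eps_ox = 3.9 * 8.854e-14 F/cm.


Step 1: eps_ox = 3.9 * 8.854e-14 = 3.45306e-13 F/cm
Step 2: tox in cm = 12.26 nm * 1e-7 = 1.2260e-06 cm
Step 3: Cox = 3.45306e-13 / 1.2260e-06 = 2.82e-07 F/cm^2

2.82e-07


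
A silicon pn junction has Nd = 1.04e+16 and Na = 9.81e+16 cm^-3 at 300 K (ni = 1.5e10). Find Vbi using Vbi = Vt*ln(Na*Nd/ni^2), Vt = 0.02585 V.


Step 1: Compute Na*Nd/ni^2 = 9.81e+16 * 1.04e+16 / (1.5e10)^2 = 4.5344e+12
Step 2: ln(4.5344e+12) = 29.1427
Step 3: Vbi = 0.02585 * 29.1427 = 0.753 V

0.753


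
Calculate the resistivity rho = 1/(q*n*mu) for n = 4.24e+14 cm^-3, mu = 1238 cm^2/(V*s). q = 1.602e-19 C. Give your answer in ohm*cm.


Step 1: sigma = q * n * mu = 1.602e-19 * 4.24e+14 * 1238 = 8.40909e-02 S/cm
Step 2: rho = 1 / sigma = 1 / 8.40909e-02 = 11.89 ohm*cm

11.89


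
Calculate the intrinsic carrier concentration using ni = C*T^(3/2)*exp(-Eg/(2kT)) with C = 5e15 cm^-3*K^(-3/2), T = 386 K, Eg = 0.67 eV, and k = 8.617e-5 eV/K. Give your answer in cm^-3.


Step 1: Compute kT = 8.617e-5 * 386 = 0.03326162 eV
Step 2: Exponent = -Eg/(2kT) = -0.67/(2*0.03326162) = -10.07167
Step 3: T^(3/2) = 386^1.5 = 7583.70
Step 4: ni = 5e15 * 7583.70 * exp(-10.07167) = 1.60e+15 cm^-3

1.60e+15


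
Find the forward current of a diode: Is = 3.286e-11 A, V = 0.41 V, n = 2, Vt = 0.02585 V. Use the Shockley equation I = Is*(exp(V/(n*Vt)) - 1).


Step 1: V/(n*Vt) = 0.41/(2*0.02585) = 7.9304
Step 2: exp(7.9304) = 2.7805e+03
Step 3: I = 3.286e-11 * (2.7805e+03 - 1) = 9.13e-08 A

9.13e-08


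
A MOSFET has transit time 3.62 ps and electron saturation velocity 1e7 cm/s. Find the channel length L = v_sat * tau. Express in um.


Step 1: tau in seconds = 3.62 ps * 1e-12 = 3.6200e-12 s
Step 2: L = v_sat * tau = 1e7 * 3.6200e-12 = 3.6200e-05 cm
Step 3: L in um = 3.6200e-05 * 1e4 = 0.362 um

0.362


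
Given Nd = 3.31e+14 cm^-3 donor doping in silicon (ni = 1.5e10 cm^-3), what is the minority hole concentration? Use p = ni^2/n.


Step 1: Since Nd >> ni, n ≈ Nd = 3.31e+14 cm^-3
Step 2: p = ni^2 / n = (1.5e10)^2 / 3.31e+14
Step 3: p = 2.25e20 / 3.31e+14 = 6.80e+05 cm^-3

6.80e+05


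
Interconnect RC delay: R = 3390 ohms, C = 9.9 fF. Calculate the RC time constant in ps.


Step 1: tau = R * C
Step 2: tau = 3390 * 9.9 fF = 3390 * 9.9e-15 F
Step 3: tau = 3.3561e-11 s = 33.561 ps

33.561


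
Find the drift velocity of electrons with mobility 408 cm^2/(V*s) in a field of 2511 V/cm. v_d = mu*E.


Step 1: v_d = mu * E
Step 2: v_d = 408 * 2511 = 1024488
Step 3: v_d = 1.02e+06 cm/s

1.02e+06


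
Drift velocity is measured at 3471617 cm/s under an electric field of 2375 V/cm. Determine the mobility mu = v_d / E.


Step 1: mu = v_d / E
Step 2: mu = 3471617 / 2375
Step 3: mu = 1461.73 cm^2/(V*s)

1461.73


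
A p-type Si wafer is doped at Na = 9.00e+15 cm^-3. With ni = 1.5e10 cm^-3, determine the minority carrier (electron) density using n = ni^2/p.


Step 1: Majority hole concentration p ≈ Na = 9.00e+15 cm^-3
Step 2: n = ni^2 / Na = (1.5e10)^2 / 9.00e+15
Step 3: n = 2.50e+04 cm^-3

2.50e+04


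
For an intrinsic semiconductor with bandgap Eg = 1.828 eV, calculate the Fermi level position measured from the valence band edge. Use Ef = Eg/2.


Step 1: For an intrinsic semiconductor, the Fermi level sits at midgap.
Step 2: Ef = Eg / 2 = 1.828 / 2 = 0.914 eV

0.914


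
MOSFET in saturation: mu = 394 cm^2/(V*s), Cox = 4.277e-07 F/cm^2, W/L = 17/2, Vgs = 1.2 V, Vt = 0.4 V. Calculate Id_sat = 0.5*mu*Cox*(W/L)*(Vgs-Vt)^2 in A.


Step 1: Overdrive voltage Vov = Vgs - Vt = 1.2 - 0.4 = 0.8 V
Step 2: W/L = 17/2 = 8.5
Step 3: Id = 0.5 * 394 * 4.277e-07 * 8.5 * 0.8^2
Step 4: Id = 4.58e-04 A

4.58e-04


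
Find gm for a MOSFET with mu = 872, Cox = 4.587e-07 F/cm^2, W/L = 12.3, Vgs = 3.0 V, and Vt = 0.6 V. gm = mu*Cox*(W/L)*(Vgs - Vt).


Step 1: Vov = Vgs - Vt = 3.0 - 0.6 = 2.4 V
Step 2: gm = mu * Cox * (W/L) * Vov
Step 3: gm = 872 * 4.587e-07 * 12.3 * 2.4 = 1.18e-02 S

1.18e-02


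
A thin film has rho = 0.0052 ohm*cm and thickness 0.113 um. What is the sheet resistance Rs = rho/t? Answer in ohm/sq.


Step 1: Convert thickness to cm: t = 0.113 um = 1.1300e-05 cm
Step 2: Rs = rho / t = 0.0052 / 1.1300e-05
Step 3: Rs = 460.2 ohm/sq

460.2


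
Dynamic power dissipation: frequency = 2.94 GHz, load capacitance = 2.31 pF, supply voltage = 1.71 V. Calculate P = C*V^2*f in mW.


Step 1: V^2 = 1.71^2 = 2.9241 V^2
Step 2: P = C*V^2*f = 2.31e-12 F * 2.9241 * 2.94e9 Hz
Step 3: P = 1.985873274e-02 W
Step 4: P = 19.859 mW

19.859


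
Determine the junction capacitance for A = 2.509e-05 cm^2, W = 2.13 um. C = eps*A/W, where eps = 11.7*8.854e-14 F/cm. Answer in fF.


Step 1: eps_Si = 11.7 * 8.854e-14 = 1.035918e-12 F/cm
Step 2: W in cm = 2.13 * 1e-4 = 2.13e-04 cm
Step 3: C = 1.035918e-12 * 2.509e-05 / 2.13e-04 = 1.220243e-13 F
Step 4: C = 122.02 fF

122.02


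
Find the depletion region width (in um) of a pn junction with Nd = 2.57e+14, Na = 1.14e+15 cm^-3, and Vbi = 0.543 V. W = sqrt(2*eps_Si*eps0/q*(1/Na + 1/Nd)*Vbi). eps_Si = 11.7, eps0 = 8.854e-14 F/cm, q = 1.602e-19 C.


Step 1: 1/Na + 1/Nd = 1/1.14e+15 + 1/2.57e+14 = 4.76824e-15
Step 2: 2*eps*eps0/q = 2*11.7*8.854e-14/1.602e-19 = 1.293281e+07
Step 3: W^2 = 1.293281e+07 * 4.76824e-15 * 0.543 = 3.34850e-08
Step 4: W = sqrt(3.34850e-08) = 1.830e-04 cm = 1.83 um

1.83


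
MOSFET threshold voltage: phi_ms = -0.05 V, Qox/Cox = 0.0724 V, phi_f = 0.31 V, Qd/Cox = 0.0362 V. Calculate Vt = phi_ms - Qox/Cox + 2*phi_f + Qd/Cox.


Step 1: Vt = phi_ms - Qox/Cox + 2*phi_f + Qd/Cox
Step 2: Vt = -0.05 - 0.0724 + 2*0.31 + 0.0362
Step 3: Vt = -0.05 - 0.0724 + 0.62 + 0.0362
Step 4: Vt = 0.5338 V

0.5338


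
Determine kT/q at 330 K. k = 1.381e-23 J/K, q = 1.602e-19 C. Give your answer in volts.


Step 1: kT = 1.381e-23 * 330 = 4.5573e-21 J
Step 2: Vt = kT/q = 4.5573e-21 / 1.602e-19
Step 3: Vt = 0.02845 V

0.02845


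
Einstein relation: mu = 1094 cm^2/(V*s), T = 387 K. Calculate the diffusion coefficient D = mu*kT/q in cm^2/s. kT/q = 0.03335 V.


Step 1: D = mu * (kT/q)
Step 2: D = 1094 * 0.03335
Step 3: D = 36.48 cm^2/s

36.48


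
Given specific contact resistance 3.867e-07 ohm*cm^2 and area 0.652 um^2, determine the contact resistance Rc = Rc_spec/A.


Step 1: Convert area to cm^2: 0.652 um^2 = 6.5200e-09 cm^2
Step 2: Rc = Rc_spec / A = 3.867e-07 / 6.5200e-09
Step 3: Rc = 5.93e+01 ohms

5.93e+01


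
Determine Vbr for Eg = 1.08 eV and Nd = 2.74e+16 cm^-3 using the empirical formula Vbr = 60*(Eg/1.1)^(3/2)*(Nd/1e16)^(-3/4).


Step 1: Eg/1.1 = 1.08/1.1 = 0.981818
Step 2: (Eg/1.1)^1.5 = 0.981818^1.5 = 0.972851
Step 3: (Nd/1e16)^(-0.75) = (2.74)^(-0.75) = 0.469556
Step 4: Vbr = 60 * 0.972851 * 0.469556 = 27.4 V

27.4


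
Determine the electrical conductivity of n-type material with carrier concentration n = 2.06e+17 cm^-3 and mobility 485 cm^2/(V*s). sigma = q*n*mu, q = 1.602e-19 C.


Step 1: sigma = q * n * mu
Step 2: sigma = 1.602e-19 * 2.06e+17 * 485
Step 3: sigma = 1.601e+01 S/cm

1.601e+01


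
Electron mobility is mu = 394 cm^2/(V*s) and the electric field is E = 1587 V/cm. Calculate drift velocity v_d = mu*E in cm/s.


Step 1: v_d = mu * E
Step 2: v_d = 394 * 1587 = 625278
Step 3: v_d = 6.25e+05 cm/s

6.25e+05


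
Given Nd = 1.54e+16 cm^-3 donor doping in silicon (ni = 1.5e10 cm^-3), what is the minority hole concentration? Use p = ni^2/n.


Step 1: Since Nd >> ni, n ≈ Nd = 1.54e+16 cm^-3
Step 2: p = ni^2 / n = (1.5e10)^2 / 1.54e+16
Step 3: p = 2.25e20 / 1.54e+16 = 1.46e+04 cm^-3

1.46e+04


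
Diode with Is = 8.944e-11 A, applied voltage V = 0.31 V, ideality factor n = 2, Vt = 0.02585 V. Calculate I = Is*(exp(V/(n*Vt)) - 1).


Step 1: V/(n*Vt) = 0.31/(2*0.02585) = 5.9961
Step 2: exp(5.9961) = 4.0186e+02
Step 3: I = 8.944e-11 * (4.0186e+02 - 1) = 3.59e-08 A

3.59e-08


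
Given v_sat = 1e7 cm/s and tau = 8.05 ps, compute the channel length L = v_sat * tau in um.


Step 1: tau in seconds = 8.05 ps * 1e-12 = 8.0500e-12 s
Step 2: L = v_sat * tau = 1e7 * 8.0500e-12 = 8.0500e-05 cm
Step 3: L in um = 8.0500e-05 * 1e4 = 0.805 um

0.805
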